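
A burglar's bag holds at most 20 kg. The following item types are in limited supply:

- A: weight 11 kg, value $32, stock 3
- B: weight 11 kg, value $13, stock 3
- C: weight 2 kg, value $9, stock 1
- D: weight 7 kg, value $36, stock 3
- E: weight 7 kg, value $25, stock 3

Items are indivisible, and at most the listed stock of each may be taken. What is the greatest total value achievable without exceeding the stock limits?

$81

Best selections within weight 20 and stock limits:
- 1×C + 2×D: weight 16, value 81
- 1×A + 1×C + 1×D: weight 20, value 77
- 2×D: weight 14, value 72
Best: $81.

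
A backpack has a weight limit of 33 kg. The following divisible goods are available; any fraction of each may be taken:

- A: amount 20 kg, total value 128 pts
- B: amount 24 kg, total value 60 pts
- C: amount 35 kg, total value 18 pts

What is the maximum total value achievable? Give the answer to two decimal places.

Take in order of value per unit:
- A (128/20 per unit): all 20 → value 128, running total 128.00
- B (60/24 per unit): 13 of 24 → value 13×60/24 = 32.5000, running total 160.50
Total 160.50.

160.50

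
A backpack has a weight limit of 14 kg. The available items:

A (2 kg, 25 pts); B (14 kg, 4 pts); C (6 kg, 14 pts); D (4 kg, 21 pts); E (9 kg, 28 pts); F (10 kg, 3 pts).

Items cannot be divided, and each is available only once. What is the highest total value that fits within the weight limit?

Check high-value combinations within 14 kg:
- A+C+D: weight 2+6+4=12, value 25+14+21=60
- A+E: weight 2+9=11, value 25+28=53
- D+E: weight 4+9=13, value 21+28=49
Best: 60 pts.

60 pts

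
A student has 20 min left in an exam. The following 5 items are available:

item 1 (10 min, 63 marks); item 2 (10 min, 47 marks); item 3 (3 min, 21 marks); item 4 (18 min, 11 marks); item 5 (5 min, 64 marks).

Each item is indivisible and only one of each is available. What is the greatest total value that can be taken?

148 marks

Check high-value combinations within 20 min:
- item 1+item 3+item 5: time 10+3+5=18, value 63+21+64=148
- item 2+item 3+item 5: time 10+3+5=18, value 47+21+64=132
- item 1+item 5: time 10+5=15, value 63+64=127
Best: 148 marks.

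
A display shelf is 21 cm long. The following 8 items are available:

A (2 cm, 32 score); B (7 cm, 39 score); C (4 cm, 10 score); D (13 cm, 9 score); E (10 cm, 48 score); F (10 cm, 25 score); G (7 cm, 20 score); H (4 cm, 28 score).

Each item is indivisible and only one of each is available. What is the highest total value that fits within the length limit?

119 score

Check high-value combinations within 21 cm:
- A+B+E: length 2+7+10=19, value 32+39+48=119
- A+B+G+H: length 2+7+7+4=20, value 32+39+20+28=119
- A+C+E+H: length 2+4+10+4=20, value 32+10+48+28=118
Best: 119 score.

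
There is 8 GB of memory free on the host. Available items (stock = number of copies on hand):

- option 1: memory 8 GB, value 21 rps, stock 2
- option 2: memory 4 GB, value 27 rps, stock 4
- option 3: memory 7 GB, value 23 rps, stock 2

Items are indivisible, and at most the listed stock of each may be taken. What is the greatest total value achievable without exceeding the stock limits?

54 rps

Best selections within memory 8 and stock limits:
- 2×option 2: memory 8, value 54
- 1×option 2: memory 4, value 27
- 1×option 3: memory 7, value 23
Best: 54 rps.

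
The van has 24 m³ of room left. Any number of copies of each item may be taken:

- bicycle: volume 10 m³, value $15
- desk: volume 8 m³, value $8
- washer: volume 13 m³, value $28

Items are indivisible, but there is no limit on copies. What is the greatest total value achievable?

$43

Best value-per-unit is washer at 28/13; filling with it alone gives 1×28 = 28.
Optimal mix: 1×bicycle + 1×washer → volume 23, value 43.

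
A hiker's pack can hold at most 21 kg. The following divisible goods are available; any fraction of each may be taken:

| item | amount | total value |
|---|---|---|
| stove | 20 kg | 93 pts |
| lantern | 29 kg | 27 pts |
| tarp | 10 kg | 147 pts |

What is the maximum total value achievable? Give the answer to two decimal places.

198.15

Take in order of value per unit:
- tarp (147/10 per unit): all 10 → value 147, running total 147.00
- stove (93/20 per unit): 11 of 20 → value 11×93/20 = 51.1500, running total 198.15
Total 198.15.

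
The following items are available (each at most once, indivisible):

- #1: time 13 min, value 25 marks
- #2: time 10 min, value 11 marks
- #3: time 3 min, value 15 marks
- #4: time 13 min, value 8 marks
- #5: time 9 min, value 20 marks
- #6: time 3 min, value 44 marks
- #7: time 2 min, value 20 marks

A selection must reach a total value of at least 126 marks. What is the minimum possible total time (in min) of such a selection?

Subsets with value ≥ 126, sorted by total time:
- #1+#2+#3+#5+#6+#7: time 40, value 135
- #1+#3+#4+#5+#6+#7: time 43, value 132
Minimum time: 40 min.

40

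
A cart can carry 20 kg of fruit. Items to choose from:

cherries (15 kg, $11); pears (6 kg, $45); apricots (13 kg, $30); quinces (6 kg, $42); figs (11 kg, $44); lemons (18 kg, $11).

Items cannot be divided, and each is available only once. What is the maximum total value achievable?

Check high-value combinations within 20 kg:
- pears+figs: weight 6+11=17, value 45+44=89
- pears+quinces: weight 6+6=12, value 45+42=87
- quinces+figs: weight 6+11=17, value 42+44=86
Best: $89.

$89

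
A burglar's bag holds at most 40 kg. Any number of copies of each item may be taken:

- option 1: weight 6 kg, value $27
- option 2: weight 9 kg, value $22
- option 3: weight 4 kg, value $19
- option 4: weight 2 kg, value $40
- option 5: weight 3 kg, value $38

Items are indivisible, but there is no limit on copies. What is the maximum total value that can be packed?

Best value-per-unit is option 4 at 40/2, and filling with it alone uses weight 20×2=40. No mix of the others beats 20×40 = 800.

$800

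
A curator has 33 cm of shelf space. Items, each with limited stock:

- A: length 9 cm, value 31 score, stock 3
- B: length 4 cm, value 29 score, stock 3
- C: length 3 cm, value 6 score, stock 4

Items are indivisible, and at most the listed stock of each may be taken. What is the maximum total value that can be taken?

Best selections within length 33 and stock limits:
- 2×A + 3×B + 1×C: length 33, value 155
- 2×A + 3×B: length 30, value 149
- 1×A + 3×B + 4×C: length 33, value 142
Best: 155 score.

155 score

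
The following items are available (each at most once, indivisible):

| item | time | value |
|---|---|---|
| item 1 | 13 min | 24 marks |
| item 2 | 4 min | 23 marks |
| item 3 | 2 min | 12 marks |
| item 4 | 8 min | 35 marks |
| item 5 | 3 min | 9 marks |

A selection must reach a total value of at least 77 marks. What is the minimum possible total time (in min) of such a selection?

Subsets with value ≥ 77, sorted by total time:
- item 2+item 3+item 4+item 5: time 17, value 79
- item 1+item 2+item 4: time 25, value 82
- item 1+item 3+item 4+item 5: time 26, value 80
Minimum time: 17 min.

17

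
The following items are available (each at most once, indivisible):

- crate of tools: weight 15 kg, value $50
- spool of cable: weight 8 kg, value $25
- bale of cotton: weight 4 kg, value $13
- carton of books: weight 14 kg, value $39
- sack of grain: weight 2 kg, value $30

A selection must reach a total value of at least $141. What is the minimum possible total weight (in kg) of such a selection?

39

Subsets with value ≥ 141, sorted by total weight:
- crate of tools+spool of cable+carton of books+sack of grain: weight 39, value 144
- crate of tools+spool of cable+bale of cotton+carton of books+sack of grain: weight 43, value 157
Minimum weight: 39 kg.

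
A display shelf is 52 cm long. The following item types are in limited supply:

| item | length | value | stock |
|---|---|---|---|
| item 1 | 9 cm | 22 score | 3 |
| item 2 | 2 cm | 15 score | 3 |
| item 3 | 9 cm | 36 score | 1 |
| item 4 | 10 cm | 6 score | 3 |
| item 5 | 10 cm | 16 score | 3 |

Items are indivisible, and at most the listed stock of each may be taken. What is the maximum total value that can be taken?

Best selections within length 52 and stock limits:
- 3×item 1 + 3×item 2 + 1×item 3 + 1×item 5: length 52, value 163
- 3×item 1 + 3×item 2 + 1×item 3 + 1×item 4: length 52, value 153
Best: 163 score.

163 score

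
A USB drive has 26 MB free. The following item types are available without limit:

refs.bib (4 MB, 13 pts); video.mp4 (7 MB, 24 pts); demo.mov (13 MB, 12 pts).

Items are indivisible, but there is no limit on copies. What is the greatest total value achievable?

87 pts

Best value-per-unit is video.mp4 at 24/7; filling with it alone gives 3×24 = 72.
Optimal mix: 3×refs.bib + 2×video.mp4 → size 26, value 87.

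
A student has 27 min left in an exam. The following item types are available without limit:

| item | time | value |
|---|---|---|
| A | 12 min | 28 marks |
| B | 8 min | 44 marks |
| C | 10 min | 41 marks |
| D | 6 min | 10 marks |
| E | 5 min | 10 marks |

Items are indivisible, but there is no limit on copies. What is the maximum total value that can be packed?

132 marks

Best value-per-unit is B at 44/8, and filling with it alone uses time 3×8=24. No mix of the others beats 3×44 = 132.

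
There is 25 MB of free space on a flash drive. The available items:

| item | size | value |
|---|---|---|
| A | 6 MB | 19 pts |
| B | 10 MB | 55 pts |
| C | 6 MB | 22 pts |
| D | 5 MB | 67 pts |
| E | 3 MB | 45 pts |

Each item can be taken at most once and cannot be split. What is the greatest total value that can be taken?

Check high-value combinations within 25 MB:
- B+C+D+E: size 10+6+5+3=24, value 55+22+67+45=189
- A+B+D+E: size 6+10+5+3=24, value 19+55+67+45=186
- B+D+E: size 10+5+3=18, value 55+67+45=167
- A+C+D+E: size 6+6+5+3=20, value 19+22+67+45=153
Best: 189 pts.

189 pts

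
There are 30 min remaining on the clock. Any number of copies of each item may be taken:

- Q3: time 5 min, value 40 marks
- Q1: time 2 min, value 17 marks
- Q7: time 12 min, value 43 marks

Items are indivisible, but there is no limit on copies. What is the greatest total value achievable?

255 marks

Best value-per-unit is Q1 at 17/2, and filling with it alone uses time 15×2=30. No mix of the others beats 15×17 = 255.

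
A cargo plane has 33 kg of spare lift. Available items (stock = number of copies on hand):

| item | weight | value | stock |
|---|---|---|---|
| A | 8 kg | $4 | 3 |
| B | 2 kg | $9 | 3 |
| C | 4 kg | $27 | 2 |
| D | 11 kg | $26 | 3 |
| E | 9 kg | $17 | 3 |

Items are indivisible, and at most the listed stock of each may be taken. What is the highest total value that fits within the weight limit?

Top feasible selections:
- 1×B + 2×C + 2×D: weight 32, value 115
- 2×B + 2×C + 1×D + 1×E: weight 32, value 115
- 3×B + 2×C + 2×E: weight 32, value 115
Best: $115.

$115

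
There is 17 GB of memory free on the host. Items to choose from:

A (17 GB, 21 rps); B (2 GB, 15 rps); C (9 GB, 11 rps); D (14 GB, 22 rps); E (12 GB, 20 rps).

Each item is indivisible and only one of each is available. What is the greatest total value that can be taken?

37 rps

This is a 0/1 knapsack; check combinations near the capacity.
- B+D: memory 2+14=16, value 15+22=37
- B+E: memory 2+12=14, value 15+20=35
- B+C: memory 2+9=11, value 15+11=26
Best: 37 rps.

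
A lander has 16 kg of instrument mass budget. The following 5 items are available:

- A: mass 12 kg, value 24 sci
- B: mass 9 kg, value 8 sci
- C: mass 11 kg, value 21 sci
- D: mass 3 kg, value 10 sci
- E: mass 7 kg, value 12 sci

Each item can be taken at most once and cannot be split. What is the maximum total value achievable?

34 sci

Check high-value combinations within 16 kg:
- A+D: mass 12+3=15, value 24+10=34
- C+D: mass 11+3=14, value 21+10=31
- A: mass 12, value 24
- D+E: mass 3+7=10, value 10+12=22
- C: mass 11, value 21
Best: 34 sci.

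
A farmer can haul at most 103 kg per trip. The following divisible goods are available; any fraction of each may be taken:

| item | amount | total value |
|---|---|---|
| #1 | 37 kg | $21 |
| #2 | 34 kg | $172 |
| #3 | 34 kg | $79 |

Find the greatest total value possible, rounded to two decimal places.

270.86

Take in order of value per unit:
- #2 (172/34 per unit): all 34 → value 172, running total 172.00
- #3 (79/34 per unit): all 34 → value 79, running total 251.00
- #1 (21/37 per unit): 35 of 37 → value 35×21/37 = 19.8649, running total 270.86
Total 270.86.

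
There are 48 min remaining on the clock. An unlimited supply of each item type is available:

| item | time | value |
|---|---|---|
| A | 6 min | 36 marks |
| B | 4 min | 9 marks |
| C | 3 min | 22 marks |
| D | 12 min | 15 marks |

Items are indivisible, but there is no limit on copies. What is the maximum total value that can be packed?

352 marks

Best value-per-unit is C at 22/3, and filling with it alone uses time 16×3=48. No mix of the others beats 16×22 = 352.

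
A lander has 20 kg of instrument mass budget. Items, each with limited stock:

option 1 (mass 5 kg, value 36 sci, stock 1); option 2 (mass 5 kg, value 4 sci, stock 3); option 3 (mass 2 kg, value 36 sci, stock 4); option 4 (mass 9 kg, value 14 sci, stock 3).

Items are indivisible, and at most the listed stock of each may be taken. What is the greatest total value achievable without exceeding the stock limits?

184 sci

Top feasible selections:
- 1×option 1 + 1×option 2 + 4×option 3: mass 18, value 184
- 1×option 1 + 4×option 3: mass 13, value 180
Best: 184 sci.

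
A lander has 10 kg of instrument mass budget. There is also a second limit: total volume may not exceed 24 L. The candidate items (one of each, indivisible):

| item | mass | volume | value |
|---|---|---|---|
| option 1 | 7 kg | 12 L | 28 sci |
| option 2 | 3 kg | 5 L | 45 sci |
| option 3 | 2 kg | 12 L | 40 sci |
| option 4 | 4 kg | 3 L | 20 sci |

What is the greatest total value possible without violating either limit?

Feasible sets respecting both limits:
- option 2+option 3+option 4: mass 9, volume 20, value 105
- option 2+option 3: mass 5, volume 17, value 85
- option 1+option 2: mass 10, volume 17, value 73
- option 1+option 3: mass 9, volume 24, value 68
Best: 105 sci.

105 sci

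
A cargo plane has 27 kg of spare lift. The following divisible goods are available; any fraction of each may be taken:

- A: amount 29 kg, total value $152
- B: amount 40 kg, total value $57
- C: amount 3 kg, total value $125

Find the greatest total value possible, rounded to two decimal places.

Take in order of value per unit:
- C (125/3 per unit): all 3 → value 125, running total 125.00
- A (152/29 per unit): 24 of 29 → value 24×152/29 = 125.7931, running total 250.79
Total 250.79.

250.79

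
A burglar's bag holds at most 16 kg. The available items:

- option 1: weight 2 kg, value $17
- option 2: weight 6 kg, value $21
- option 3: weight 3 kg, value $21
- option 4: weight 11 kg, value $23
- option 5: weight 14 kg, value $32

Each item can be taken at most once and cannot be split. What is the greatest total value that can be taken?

Check high-value combinations within 16 kg:
- option 1+option 3+option 4: weight 2+3+11=16, value 17+21+23=61
- option 1+option 2+option 3: weight 2+6+3=11, value 17+21+21=59
- option 1+option 5: weight 2+14=16, value 17+32=49
- option 3+option 4: weight 3+11=14, value 21+23=44
Best: $61.

$61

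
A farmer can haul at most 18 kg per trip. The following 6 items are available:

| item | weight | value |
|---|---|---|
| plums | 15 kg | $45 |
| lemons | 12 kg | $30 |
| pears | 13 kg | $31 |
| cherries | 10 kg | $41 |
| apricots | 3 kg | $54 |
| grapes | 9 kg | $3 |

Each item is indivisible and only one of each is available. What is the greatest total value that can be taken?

Check high-value combinations within 18 kg:
- plums+apricots: weight 15+3=18, value 45+54=99
- cherries+apricots: weight 10+3=13, value 41+54=95
- pears+apricots: weight 13+3=16, value 31+54=85
- lemons+apricots: weight 12+3=15, value 30+54=84
- apricots+grapes: weight 3+9=12, value 54+3=57
Best: $99.

$99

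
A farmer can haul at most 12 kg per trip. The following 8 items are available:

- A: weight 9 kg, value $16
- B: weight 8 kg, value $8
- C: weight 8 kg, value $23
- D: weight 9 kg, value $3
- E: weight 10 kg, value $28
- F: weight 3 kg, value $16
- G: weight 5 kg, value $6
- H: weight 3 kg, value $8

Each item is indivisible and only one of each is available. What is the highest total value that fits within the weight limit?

Check high-value combinations within 12 kg:
- C+F: weight 8+3=11, value 23+16=39
- A+F: weight 9+3=12, value 16+16=32
- C+H: weight 8+3=11, value 23+8=31
- F+G+H: weight 3+5+3=11, value 16+6+8=30
Best: $39.

$39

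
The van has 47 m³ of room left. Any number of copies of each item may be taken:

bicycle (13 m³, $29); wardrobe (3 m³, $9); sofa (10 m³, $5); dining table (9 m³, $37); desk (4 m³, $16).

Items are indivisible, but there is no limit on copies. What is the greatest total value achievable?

$191

Best value-per-unit is dining table at 37/9; filling with it alone gives 5×37 = 185.
Optimal mix: 3×dining table + 5×desk → volume 47, value 191.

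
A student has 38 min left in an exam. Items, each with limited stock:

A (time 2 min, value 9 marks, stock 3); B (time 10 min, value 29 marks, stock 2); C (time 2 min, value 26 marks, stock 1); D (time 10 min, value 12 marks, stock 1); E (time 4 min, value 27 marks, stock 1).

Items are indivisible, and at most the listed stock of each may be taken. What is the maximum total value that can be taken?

138 marks

Best selections within time 38 and stock limits:
- 3×A + 2×B + 1×C + 1×E: time 32, value 138
- 1×A + 2×B + 1×C + 1×D + 1×E: time 38, value 132
- 2×A + 2×B + 1×C + 1×E: time 30, value 129
- 2×B + 1×C + 1×D + 1×E: time 36, value 123
Best: 138 marks.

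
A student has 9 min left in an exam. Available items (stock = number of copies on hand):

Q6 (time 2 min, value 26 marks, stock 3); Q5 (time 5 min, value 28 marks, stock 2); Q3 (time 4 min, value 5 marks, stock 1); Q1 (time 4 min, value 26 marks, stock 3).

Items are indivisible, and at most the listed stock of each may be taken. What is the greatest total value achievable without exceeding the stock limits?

80 marks

Top feasible selections:
- 2×Q6 + 1×Q5: time 9, value 80
- 3×Q6: time 6, value 78
- 2×Q6 + 1×Q1: time 8, value 78
- 2×Q6 + 1×Q3: time 8, value 57
Best: 80 marks.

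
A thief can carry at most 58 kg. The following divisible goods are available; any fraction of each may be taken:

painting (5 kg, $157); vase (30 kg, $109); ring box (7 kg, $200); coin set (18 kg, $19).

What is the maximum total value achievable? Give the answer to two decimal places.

Take in order of value per unit:
- painting (157/5 per unit): all 5 → value 157, running total 157.00
- ring box (200/7 per unit): all 7 → value 200, running total 357.00
- vase (109/30 per unit): all 30 → value 109, running total 466.00
- coin set (19/18 per unit): 16 of 18 → value 16×19/18 = 16.8889, running total 482.89
Total 482.89.

482.89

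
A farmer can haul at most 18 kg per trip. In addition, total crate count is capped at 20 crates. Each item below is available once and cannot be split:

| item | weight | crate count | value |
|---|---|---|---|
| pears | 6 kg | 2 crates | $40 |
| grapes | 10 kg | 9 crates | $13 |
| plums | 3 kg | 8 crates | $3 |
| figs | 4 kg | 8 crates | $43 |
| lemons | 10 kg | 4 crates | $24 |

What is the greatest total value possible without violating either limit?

$86

Feasible sets respecting both limits:
- pears+plums+figs: weight 13, crate count 18, value 86
- pears+figs: weight 10, crate count 10, value 83
- plums+figs+lemons: weight 17, crate count 20, value 70
Best: $86.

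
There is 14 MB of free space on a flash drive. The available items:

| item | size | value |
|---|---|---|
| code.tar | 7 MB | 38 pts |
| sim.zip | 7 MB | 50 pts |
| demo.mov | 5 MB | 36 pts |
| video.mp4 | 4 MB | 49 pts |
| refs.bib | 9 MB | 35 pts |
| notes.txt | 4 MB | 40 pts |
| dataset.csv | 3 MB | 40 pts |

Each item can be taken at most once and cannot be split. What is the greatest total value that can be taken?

139 pts

Check high-value combinations within 14 MB:
- sim.zip+video.mp4+dataset.csv: size 7+4+3=14, value 50+49+40=139
- sim.zip+notes.txt+dataset.csv: size 7+4+3=14, value 50+40+40=130
- video.mp4+notes.txt+dataset.csv: size 4+4+3=11, value 49+40+40=129
- code.tar+video.mp4+dataset.csv: size 7+4+3=14, value 38+49+40=127
Best: 139 pts.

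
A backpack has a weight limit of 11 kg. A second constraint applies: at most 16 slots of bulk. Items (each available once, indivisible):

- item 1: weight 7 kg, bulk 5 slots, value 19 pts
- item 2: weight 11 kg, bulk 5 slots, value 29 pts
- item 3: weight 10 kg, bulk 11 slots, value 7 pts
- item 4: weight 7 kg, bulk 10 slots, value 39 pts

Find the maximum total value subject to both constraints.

39 pts

Feasible sets respecting both limits:
- item 4: weight 7, bulk 10, value 39
- item 2: weight 11, bulk 5, value 29
- item 1: weight 7, bulk 5, value 19
Best: 39 pts.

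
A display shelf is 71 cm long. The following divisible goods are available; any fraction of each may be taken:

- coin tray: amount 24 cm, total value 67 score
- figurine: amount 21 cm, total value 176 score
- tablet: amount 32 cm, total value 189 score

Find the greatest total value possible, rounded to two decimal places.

415.25

Take in order of value per unit:
- figurine (176/21 per unit): all 21 → value 176, running total 176.00
- tablet (189/32 per unit): all 32 → value 189, running total 365.00
- coin tray (67/24 per unit): 18 of 24 → value 18×67/24 = 50.2500, running total 415.25
Total 415.25.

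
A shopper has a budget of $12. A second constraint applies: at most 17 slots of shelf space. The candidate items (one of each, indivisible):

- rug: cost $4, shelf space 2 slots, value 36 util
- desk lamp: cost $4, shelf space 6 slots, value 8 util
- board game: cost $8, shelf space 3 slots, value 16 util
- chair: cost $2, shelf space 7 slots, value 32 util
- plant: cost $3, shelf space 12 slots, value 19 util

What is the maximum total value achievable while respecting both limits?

Feasible sets respecting both limits:
- rug+desk lamp+chair: cost 10, shelf space 15, value 76
- rug+chair: cost 6, shelf space 9, value 68
- rug+plant: cost 7, shelf space 14, value 55
Best: 76 util.

76 util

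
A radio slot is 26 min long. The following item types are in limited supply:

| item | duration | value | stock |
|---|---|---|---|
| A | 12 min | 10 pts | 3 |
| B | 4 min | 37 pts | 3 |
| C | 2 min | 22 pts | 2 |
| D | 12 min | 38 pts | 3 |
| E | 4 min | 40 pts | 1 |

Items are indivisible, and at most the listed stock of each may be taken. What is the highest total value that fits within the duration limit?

Best selections within duration 26 and stock limits:
- 3×B + 2×C + 1×E: duration 20, value 195
- 2×B + 1×C + 1×D + 1×E: duration 26, value 174
- 3×B + 1×C + 1×E: duration 18, value 173
Best: 195 pts.

195 pts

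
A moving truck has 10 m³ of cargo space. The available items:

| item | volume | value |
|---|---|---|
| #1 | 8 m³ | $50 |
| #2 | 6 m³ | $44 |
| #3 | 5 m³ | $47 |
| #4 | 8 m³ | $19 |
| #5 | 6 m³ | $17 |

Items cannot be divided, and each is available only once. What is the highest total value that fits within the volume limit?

Check high-value combinations within 10 m³:
- #1: volume 8, value 50
- #3: volume 5, value 47
- #2: volume 6, value 44
Best: $50.

$50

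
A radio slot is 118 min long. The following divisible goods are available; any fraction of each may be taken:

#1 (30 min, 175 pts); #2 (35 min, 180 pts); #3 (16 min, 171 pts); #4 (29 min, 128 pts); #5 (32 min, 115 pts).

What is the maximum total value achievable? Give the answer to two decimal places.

Take in order of value per unit:
- #3 (171/16 per unit): all 16 → value 171, running total 171.00
- #1 (175/30 per unit): all 30 → value 175, running total 346.00
- #2 (180/35 per unit): all 35 → value 180, running total 526.00
- #4 (128/29 per unit): all 29 → value 128, running total 654.00
- #5 (115/32 per unit): 8 of 32 → value 8×115/32 = 28.7500, running total 682.75
Total 682.75.

682.75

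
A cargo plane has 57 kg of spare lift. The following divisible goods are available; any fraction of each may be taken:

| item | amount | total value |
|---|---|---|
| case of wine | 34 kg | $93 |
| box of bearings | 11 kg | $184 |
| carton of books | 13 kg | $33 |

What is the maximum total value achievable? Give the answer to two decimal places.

307.46

Take in order of value per unit:
- box of bearings (184/11 per unit): all 11 → value 184, running total 184.00
- case of wine (93/34 per unit): all 34 → value 93, running total 277.00
- carton of books (33/13 per unit): 12 of 13 → value 12×33/13 = 30.4615, running total 307.46
Total 307.46.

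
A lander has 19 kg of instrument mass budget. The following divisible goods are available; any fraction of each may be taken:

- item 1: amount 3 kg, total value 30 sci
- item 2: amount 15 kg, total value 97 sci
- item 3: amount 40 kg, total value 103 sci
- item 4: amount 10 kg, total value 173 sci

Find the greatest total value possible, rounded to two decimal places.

Take in order of value per unit:
- item 4 (173/10 per unit): all 10 → value 173, running total 173.00
- item 1 (30/3 per unit): all 3 → value 30, running total 203.00
- item 2 (97/15 per unit): 6 of 15 → value 6×97/15 = 38.8000, running total 241.80
Total 241.80.

241.80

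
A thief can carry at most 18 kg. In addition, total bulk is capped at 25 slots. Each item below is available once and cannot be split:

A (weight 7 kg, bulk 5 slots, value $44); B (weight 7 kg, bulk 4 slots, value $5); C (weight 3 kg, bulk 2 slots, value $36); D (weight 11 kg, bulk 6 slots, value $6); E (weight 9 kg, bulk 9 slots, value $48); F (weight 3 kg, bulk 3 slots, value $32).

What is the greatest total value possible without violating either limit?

Feasible sets respecting both limits:
- C+E+F: weight 15, bulk 14, value 116
- A+C+F: weight 13, bulk 10, value 112
- A+E: weight 16, bulk 14, value 92
Best: $116.

$116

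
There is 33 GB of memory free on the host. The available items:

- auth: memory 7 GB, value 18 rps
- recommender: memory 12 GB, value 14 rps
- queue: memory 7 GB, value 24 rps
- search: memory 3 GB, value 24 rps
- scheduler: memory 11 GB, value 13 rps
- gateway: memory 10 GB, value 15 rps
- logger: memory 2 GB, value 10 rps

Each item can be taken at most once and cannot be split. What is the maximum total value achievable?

This is a 0/1 knapsack; check combinations near the capacity.
- auth+queue+search+gateway+logger: memory 7+7+3+10+2=29, value 18+24+24+15+10=91
- auth+recommender+queue+search+logger: memory 7+12+7+3+2=31, value 18+14+24+24+10=90
- auth+queue+search+scheduler+logger: memory 7+7+3+11+2=30, value 18+24+24+13+10=89
- queue+search+scheduler+gateway+logger: memory 7+3+11+10+2=33, value 24+24+13+15+10=86
- auth+queue+search+gateway: memory 7+7+3+10=27, value 18+24+24+15=81
Best: 91 rps.

91 rps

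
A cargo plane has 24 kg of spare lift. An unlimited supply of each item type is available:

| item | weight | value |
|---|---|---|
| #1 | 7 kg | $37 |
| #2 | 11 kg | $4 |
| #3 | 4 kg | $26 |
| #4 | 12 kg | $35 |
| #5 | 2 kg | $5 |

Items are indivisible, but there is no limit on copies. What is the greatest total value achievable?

Best value-per-unit is #3 at 26/4, and filling with it alone uses weight 6×4=24. No mix of the others beats 6×26 = 156.

$156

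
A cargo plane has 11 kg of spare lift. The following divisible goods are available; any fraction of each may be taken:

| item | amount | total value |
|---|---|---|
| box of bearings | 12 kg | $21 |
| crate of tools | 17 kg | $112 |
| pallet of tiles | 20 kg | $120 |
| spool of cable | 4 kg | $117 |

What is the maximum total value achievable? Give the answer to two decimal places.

163.12

Take in order of value per unit:
- spool of cable (117/4 per unit): all 4 → value 117, running total 117.00
- crate of tools (112/17 per unit): 7 of 17 → value 7×112/17 = 46.1176, running total 163.12
Total 163.12.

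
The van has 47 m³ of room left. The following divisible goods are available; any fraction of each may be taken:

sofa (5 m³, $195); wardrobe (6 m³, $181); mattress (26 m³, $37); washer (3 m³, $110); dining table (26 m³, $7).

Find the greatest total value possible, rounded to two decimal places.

Take in order of value per unit:
- sofa (195/5 per unit): all 5 → value 195, running total 195.00
- washer (110/3 per unit): all 3 → value 110, running total 305.00
- wardrobe (181/6 per unit): all 6 → value 181, running total 486.00
- mattress (37/26 per unit): all 26 → value 37, running total 523.00
- dining table (7/26 per unit): 7 of 26 → value 7×7/26 = 1.8846, running total 524.88
Total 524.88.

524.88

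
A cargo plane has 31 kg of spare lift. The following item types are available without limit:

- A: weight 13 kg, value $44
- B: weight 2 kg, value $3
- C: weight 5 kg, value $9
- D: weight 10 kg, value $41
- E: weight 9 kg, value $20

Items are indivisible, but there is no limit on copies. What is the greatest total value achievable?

Best value-per-unit is D at 41/10, and filling with it alone uses weight 3×10=30. No mix of the others beats 3×41 = 123.

$123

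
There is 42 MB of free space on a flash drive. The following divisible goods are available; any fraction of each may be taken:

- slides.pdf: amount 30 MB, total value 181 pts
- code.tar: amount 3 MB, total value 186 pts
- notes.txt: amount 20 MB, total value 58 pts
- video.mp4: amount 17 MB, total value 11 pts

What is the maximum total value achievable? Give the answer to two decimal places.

Take in order of value per unit:
- code.tar (186/3 per unit): all 3 → value 186, running total 186.00
- slides.pdf (181/30 per unit): all 30 → value 181, running total 367.00
- notes.txt (58/20 per unit): 9 of 20 → value 9×58/20 = 26.1000, running total 393.10
Total 393.10.

393.10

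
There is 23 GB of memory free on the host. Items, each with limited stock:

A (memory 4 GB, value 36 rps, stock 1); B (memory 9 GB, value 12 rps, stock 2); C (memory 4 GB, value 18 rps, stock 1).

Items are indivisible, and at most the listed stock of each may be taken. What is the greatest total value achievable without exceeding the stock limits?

66 rps

Best selections within memory 23 and stock limits:
- 1×A + 1×B + 1×C: memory 17, value 66
- 1×A + 2×B: memory 22, value 60
- 1×A + 1×C: memory 8, value 54
- 1×A + 1×B: memory 13, value 48
Best: 66 rps.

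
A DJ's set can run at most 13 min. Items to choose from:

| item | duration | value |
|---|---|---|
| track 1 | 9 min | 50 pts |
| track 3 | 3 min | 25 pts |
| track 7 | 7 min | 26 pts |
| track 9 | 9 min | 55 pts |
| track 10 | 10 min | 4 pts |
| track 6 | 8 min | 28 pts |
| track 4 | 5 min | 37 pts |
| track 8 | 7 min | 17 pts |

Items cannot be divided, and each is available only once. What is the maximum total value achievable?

80 pts

Check high-value combinations within 13 min:
- track 3+track 9: duration 3+9=12, value 25+55=80
- track 1+track 3: duration 9+3=12, value 50+25=75
- track 6+track 4: duration 8+5=13, value 28+37=65
- track 7+track 4: duration 7+5=12, value 26+37=63
Best: 80 pts.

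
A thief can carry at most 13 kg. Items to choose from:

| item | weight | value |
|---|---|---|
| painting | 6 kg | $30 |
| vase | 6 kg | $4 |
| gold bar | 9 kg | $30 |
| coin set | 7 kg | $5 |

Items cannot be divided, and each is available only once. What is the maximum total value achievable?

$35

Check high-value combinations within 13 kg:
- painting+coin set: weight 6+7=13, value 30+5=35
- painting+vase: weight 6+6=12, value 30+4=34
- painting: weight 6, value 30
- gold bar: weight 9, value 30
Best: $35.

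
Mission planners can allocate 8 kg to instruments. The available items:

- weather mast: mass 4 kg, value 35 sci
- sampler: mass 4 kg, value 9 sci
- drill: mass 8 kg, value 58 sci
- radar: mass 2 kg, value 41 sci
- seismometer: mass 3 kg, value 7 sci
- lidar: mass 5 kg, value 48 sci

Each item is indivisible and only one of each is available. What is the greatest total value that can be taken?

89 sci

Check high-value combinations within 8 kg:
- radar+lidar: mass 2+5=7, value 41+48=89
- weather mast+radar: mass 4+2=6, value 35+41=76
- drill: mass 8, value 58
Best: 89 sci.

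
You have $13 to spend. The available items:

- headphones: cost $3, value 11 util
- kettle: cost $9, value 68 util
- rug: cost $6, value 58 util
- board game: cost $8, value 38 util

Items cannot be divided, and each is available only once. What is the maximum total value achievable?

79 util

This is a 0/1 knapsack; check combinations near the capacity.
- headphones+kettle: cost 3+9=12, value 11+68=79
- headphones+rug: cost 3+6=9, value 11+58=69
- kettle: cost 9, value 68
- rug: cost 6, value 58
Best: 79 util.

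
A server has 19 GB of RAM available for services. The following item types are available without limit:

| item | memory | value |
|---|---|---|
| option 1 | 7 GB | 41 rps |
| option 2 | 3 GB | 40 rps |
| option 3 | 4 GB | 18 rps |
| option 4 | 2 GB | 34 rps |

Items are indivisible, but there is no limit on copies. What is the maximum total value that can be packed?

312 rps

Best value-per-unit is option 4 at 34/2; filling with it alone gives 9×34 = 306.
Optimal mix: 1×option 2 + 8×option 4 → memory 19, value 312.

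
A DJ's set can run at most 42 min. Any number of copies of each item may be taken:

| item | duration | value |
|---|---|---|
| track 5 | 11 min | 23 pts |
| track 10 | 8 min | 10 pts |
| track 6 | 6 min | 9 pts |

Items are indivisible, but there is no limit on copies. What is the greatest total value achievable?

79 pts

Best value-per-unit is track 5 at 23/11; filling with it alone gives 3×23 = 69.
Optimal mix: 3×track 5 + 1×track 10 → duration 41, value 79.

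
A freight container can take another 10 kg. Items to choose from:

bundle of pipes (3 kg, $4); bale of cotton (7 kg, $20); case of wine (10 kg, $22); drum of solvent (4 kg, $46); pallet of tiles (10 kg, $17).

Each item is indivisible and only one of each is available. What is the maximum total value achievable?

$50

Check high-value combinations within 10 kg:
- bundle of pipes+drum of solvent: weight 3+4=7, value 4+46=50
- drum of solvent: weight 4, value 46
- bundle of pipes+bale of cotton: weight 3+7=10, value 4+20=24
- case of wine: weight 10, value 22
- bale of cotton: weight 7, value 20
Best: $50.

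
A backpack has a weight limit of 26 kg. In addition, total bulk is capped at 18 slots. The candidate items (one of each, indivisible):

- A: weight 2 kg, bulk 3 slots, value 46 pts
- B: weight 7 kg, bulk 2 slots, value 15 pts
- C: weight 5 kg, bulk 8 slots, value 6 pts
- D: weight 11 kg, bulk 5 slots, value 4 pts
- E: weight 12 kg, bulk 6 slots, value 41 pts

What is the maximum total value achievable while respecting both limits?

Feasible sets respecting both limits:
- A+B+E: weight 21, bulk 11, value 102
- A+C+E: weight 19, bulk 17, value 93
- A+D+E: weight 25, bulk 14, value 91
Best: 102 pts.

102 pts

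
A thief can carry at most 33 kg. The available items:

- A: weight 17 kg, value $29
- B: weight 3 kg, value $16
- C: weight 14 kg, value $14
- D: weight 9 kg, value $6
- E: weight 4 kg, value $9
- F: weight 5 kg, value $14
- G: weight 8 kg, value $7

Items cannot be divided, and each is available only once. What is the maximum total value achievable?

$68

Check high-value combinations within 33 kg:
- A+B+E+F: weight 17+3+4+5=29, value 29+16+9+14=68
- A+B+F+G: weight 17+3+5+8=33, value 29+16+14+7=66
- A+B+E+G: weight 17+3+4+8=32, value 29+16+9+7=61
- A+B+D+E: weight 17+3+9+4=33, value 29+16+6+9=60
- A+B+F: weight 17+3+5=25, value 29+16+14=59
Best: $68.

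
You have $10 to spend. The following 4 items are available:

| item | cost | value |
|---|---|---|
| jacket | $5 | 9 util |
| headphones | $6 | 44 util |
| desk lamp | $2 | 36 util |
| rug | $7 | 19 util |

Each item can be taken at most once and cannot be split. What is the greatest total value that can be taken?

80 util

Check high-value combinations within $10:
- headphones+desk lamp: cost 6+2=8, value 44+36=80
- desk lamp+rug: cost 2+7=9, value 36+19=55
- jacket+desk lamp: cost 5+2=7, value 9+36=45
- headphones: cost 6, value 44
Best: 80 util.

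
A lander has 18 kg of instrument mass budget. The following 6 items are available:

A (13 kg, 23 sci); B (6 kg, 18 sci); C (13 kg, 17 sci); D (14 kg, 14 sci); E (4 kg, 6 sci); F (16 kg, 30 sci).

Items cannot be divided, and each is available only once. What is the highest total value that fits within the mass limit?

30 sci

This is a 0/1 knapsack; check combinations near the capacity.
- F: mass 16, value 30
- A+E: mass 13+4=17, value 23+6=29
- B+E: mass 6+4=10, value 18+6=24
Best: 30 sci.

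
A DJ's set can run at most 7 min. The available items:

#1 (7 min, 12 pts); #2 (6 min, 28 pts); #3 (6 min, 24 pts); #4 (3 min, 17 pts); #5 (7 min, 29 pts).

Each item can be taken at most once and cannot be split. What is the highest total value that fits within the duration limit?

This is a 0/1 knapsack; check combinations near the capacity.
- #5: duration 7, value 29
- #2: duration 6, value 28
- #3: duration 6, value 24
- #4: duration 3, value 17
- #1: duration 7, value 12
Best: 29 pts.

29 pts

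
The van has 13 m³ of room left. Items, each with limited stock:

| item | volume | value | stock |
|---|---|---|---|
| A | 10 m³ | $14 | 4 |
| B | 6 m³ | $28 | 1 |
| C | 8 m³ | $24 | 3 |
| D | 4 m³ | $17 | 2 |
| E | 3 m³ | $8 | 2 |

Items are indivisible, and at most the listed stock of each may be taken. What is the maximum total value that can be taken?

$53

Top feasible selections:
- 1×B + 1×D + 1×E: volume 13, value 53
- 1×B + 1×D: volume 10, value 45
Best: $53.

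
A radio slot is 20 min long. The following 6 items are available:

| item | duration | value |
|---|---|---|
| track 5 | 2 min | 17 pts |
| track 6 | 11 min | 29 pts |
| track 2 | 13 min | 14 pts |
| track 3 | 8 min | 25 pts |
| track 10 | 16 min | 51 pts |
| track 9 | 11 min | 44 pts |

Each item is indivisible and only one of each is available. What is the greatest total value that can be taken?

Check high-value combinations within 20 min:
- track 3+track 9: duration 8+11=19, value 25+44=69
- track 5+track 10: duration 2+16=18, value 17+51=68
- track 5+track 9: duration 2+11=13, value 17+44=61
Best: 69 pts.

69 pts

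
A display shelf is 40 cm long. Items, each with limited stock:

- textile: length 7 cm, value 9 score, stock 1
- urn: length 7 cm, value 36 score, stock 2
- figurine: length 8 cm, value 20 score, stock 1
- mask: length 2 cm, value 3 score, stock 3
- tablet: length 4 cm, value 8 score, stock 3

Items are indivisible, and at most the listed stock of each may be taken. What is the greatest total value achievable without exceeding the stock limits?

125 score

Best selections within length 40 and stock limits:
- 2×urn + 1×figurine + 3×mask + 3×tablet: length 40, value 125
- 2×urn + 1×figurine + 2×mask + 3×tablet: length 38, value 122
- 1×textile + 2×urn + 1×figurine + 1×mask + 2×tablet: length 39, value 120
Best: 125 score.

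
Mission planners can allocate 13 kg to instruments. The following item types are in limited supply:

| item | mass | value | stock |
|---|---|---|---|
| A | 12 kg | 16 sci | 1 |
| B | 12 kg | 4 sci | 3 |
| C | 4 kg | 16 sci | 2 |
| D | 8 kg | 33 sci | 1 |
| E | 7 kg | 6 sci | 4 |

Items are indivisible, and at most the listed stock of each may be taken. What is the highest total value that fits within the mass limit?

Best selections within mass 13 and stock limits:
- 1×C + 1×D: mass 12, value 49
- 1×D: mass 8, value 33
- 2×C: mass 8, value 32
- 1×C + 1×E: mass 11, value 22
Best: 49 sci.

49 sci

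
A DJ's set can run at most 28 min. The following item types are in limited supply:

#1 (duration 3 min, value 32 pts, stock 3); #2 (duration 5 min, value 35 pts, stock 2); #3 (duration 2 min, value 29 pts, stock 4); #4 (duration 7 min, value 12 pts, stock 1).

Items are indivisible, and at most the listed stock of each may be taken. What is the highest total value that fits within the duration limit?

282 pts

Best selections within duration 28 and stock limits:
- 3×#1 + 2×#2 + 4×#3: duration 27, value 282
- 3×#1 + 2×#2 + 3×#3: duration 25, value 253
Best: 282 pts.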